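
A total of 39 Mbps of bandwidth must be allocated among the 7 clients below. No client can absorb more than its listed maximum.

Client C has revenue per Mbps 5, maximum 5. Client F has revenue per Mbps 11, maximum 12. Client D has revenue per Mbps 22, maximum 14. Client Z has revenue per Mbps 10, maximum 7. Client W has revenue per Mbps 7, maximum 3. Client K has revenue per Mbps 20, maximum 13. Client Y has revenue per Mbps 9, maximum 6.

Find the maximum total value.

700

Rank by revenue per Mbps: Client D 22 > Client K 20 > Client F 11 > Client Z 10 > Client Y 9 > Client W 7 > Client C 5.
Give Client D 14 to hit its cap of 14 — 25 left.
Give Client K 13 to hit its cap of 13 — 12 left.
Give Client F 12 to hit its cap of 12 — 0 left.
Total = 11×12 + 22×14 + 20×13 = 700.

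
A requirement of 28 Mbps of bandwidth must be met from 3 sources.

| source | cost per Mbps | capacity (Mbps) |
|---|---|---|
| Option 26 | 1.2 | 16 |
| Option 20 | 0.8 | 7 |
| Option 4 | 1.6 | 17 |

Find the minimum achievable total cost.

Cheapest first:
Option 20 (0.8): use full 7 — 21 Mbps to go.
Take 16 from Option 26 at 1.2 — need 5 more.
Option 4 (1.6): take the remaining 5 — done.
Cost = 7×0.8 + 16×1.2 + 5×1.6 = 32.8.

32.8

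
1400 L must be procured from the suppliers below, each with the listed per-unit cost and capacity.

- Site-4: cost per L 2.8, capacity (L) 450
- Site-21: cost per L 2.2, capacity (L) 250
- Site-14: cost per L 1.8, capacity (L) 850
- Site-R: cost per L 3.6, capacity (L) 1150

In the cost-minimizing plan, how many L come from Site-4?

300

Cheapest first:
Site-14 (1.8): use full 850 — 550 L to go.
Site-21 at 2.2: take all 250 L — 300 still needed.
Site-4 at 2.8: take 300 of its 450 — requirement met.
Site-R: unused.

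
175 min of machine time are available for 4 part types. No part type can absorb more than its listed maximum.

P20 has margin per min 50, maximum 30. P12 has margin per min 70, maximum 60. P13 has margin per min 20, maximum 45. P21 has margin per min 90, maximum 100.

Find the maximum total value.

13950

Highest margin per min first: P21 90 > P12 70 > P20 50 > P13 20.
P21 takes 100 to reach its cap of 100 ; 75 left.
Give P12 60 to hit its cap of 60 ; 15 left.
Only 15 left; P20 takes them to reach 15.
Total = 50×15 + 70×60 + 90×100 = 13950.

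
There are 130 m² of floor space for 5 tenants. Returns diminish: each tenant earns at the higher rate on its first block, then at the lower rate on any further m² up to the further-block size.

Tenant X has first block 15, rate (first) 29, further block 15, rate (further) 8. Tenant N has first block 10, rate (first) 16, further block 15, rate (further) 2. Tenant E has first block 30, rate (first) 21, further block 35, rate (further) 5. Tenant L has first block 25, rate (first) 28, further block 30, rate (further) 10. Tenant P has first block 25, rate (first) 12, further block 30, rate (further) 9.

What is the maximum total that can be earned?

Rank every tier by rate: Tenant X/T1 29 > Tenant L/T1 28 > Tenant E/T1 21 > Tenant N/T1 16 > Tenant P/T1 12 > Tenant L/T2 10 > Tenant P/T2 9 > Tenant X/T2 8 > Tenant E/T2 5 > Tenant N/T2 2.
Fill Tenant X T1 block (15 at 29) ; 115 left.
Fill Tenant L T1 block (25 at 28) ; 90 left.
Fill Tenant E T1 block (30 at 21) ; 60 left.
Tenant N/T1 (16): +10 ; 50 left.
Tenant P T1 at 12: fill all 25 ; 25 left.
Tenant L T2 at 10: only 25 left, fill 25.
Total = 29×15 + 28×25 + 21×30 + 16×10 + 12×25 + 10×25 = 2475.

2475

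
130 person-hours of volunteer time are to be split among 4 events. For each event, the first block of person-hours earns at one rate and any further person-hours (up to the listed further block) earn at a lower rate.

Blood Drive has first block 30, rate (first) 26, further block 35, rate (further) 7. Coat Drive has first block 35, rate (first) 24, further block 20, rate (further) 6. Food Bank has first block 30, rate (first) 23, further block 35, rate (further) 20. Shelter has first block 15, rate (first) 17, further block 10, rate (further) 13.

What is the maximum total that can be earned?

3010

Treat each block as its own option and order by rate: Blood Drive/T1 26 > Coat Drive/T1 24 > Food Bank/T1 23 > Food Bank/T2 20 > Shelter/T1 17 > Shelter/T2 13 > Blood Drive/T2 7 > Coat Drive/T2 6.
Blood Drive T1 at 26: fill all 30 → 100 left.
Coat Drive T1 at 24: fill all 35 → 65 left.
Food Bank T1 at 23: fill all 30 → 35 left.
Food Bank T2 at 20: fill all 35 → 0 left.
Total = 26×30 + 24×35 + 23×30 + 20×35 = 3010.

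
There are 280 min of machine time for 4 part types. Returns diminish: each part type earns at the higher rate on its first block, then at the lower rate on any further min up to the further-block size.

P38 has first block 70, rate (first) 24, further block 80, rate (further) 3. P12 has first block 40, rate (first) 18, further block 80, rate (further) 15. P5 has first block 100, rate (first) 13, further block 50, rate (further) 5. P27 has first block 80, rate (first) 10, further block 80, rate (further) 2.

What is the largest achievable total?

Rank every tier by rate: P38/T1 24 > P12/T1 18 > P12/T2 15 > P5/T1 13 > P27/T1 10 > P5/T2 5 > P38/T2 3 > P27/T2 2.
Fill P38 T1 block (70 at 24) — 210 left.
P12 T1 at 18: fill all 40 — 170 left.
P12 T2 at 15: fill all 80 — 90 left.
P5 T1 at 13: only 90 left, fill 90.
Total = 24×70 + 18×40 + 15×80 + 13×90 = 4770.

4770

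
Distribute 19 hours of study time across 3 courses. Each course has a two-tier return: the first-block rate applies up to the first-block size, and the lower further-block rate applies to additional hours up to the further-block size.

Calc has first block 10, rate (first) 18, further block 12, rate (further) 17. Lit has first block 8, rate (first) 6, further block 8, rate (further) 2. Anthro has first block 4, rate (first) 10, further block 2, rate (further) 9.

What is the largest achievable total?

Treat each block as its own option and order by rate: Calc/tier1 18 > Calc/tier2 17 > Anthro/tier1 10 > Anthro/tier2 9 > Lit/tier1 6 > Lit/tier2 2.
Calc/tier1 (18): +10 → 9 left.
Calc/tier2: +9 of 12 at 17; pool empty.
Total = 18×10 + 17×9 = 333.

333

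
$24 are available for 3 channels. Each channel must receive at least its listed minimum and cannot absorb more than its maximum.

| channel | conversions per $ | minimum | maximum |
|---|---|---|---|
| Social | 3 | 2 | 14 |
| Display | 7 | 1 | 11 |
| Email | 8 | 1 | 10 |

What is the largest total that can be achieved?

166

Meeting every minimum uses 2+1+1 = 4 $, leaving 20.
Highest conversions per $ first: Email 8 > Display 7 > Social 3.
Email takes 9 more to reach its cap of 10 ; 11 left.
Display takes 10 more to reach its cap of 11 ; 1 left.
Only 1 left; Social takes them to reach 3.
Total = 3×3 + 7×11 + 8×10 = 166.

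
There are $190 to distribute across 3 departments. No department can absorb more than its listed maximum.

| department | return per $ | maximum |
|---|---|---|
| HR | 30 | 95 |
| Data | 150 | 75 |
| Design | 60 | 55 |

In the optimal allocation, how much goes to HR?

Rank by return per $: Data 150 > Design 60 > HR 30.
Give Data 75 to hit its cap of 75 → 115 left.
Give Design 55 to hit its cap of 55 → 60 left.
HR has room for 95 but only 60 remain, so it gets 60.

60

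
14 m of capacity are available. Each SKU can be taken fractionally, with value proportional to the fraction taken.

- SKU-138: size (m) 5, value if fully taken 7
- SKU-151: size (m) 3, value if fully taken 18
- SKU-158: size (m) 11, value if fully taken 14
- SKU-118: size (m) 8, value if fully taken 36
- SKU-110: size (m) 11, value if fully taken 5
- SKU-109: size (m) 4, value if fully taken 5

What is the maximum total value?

58.2

Best value per unit of size first: SKU-151 18/3≈6, SKU-118 36/8≈4.5, SKU-138 7/5≈1.4, SKU-158 14/11≈1.27, SKU-109 5/4≈1.25, SKU-110 5/11≈0.455.
SKU-151: take in full, 3 m for value 18 ; 11 left.
Take all of SKU-118 (8 m, value 36) ; 3 m left.
Fill the last 3 m with part of SKU-138: 3/5 of it earns 4.2.
Total value = 58.2.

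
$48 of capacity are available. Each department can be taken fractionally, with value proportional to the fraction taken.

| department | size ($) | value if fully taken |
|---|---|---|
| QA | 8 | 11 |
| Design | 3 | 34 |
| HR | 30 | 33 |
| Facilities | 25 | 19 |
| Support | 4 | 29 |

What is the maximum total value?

109.28

Best value per unit of size first: Design 34/3≈11.3, Support 29/4≈7.25, QA 11/8≈1.38, HR 33/30≈1.1, Facilities 19/25≈0.76.
Take all of Design (3 $, value 34) → 45 $ left.
Take all of Support (4 $, value 29) → 41 $ left.
QA: take in full, 8 $ for value 11 → 33 left.
All 30 $ of HR fit (value 33) → 3 remain.
Fill the last 3 $ with part of Facilities: 3/25 of it earns 2.28.
Total value = 109.28.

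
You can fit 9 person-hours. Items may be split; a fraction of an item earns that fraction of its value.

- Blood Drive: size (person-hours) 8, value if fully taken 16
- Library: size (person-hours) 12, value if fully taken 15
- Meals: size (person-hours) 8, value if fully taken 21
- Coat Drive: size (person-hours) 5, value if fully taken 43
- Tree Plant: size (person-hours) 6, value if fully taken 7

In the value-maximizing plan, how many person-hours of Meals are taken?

Sort by value density: Coat Drive 43/5≈8.6, Meals 21/8≈2.62, Blood Drive 16/8≈2, Library 15/12≈1.25, Tree Plant 7/6≈1.17.
All 5 person-hours of Coat Drive fit (value 43) — 4 remain.
4 person-hours left: a 4/8 share of Meals gives 21×4/8 = 10.5.

4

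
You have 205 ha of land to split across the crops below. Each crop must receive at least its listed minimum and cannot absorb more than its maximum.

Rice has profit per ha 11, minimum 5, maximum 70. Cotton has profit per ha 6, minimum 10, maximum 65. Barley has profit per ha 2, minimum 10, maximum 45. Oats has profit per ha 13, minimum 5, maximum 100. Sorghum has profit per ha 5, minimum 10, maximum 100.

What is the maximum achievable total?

2230

Meeting every minimum uses 5+10+10+5+10 = 40 ha, leaving 165.
Order the crops by profit per ha: Oats 13 > Rice 11 > Cotton 6 > Sorghum 5 > Barley 2.
Oats: +95 to 100 (cap) → 70 left.
Rice takes 65 more to reach its cap of 70 → 5 left.
Cotton has room for 55 more but only 5 remain, so it gets 15.
Total = 11×70 + 6×15 + 2×10 + 13×100 + 5×10 = 2230.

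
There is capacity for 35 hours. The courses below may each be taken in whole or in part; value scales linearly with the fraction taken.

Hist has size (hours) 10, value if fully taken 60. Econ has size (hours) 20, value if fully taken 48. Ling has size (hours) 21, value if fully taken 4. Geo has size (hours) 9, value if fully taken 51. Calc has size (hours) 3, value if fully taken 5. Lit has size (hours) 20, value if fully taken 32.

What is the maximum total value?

Best value per unit of size first: Hist 60/10≈6, Geo 51/9≈5.67, Econ 48/20≈2.4, Calc 5/3≈1.67, Lit 32/20≈1.6, Ling 4/21≈0.19.
Hist: take in full, 10 hours for value 60 ; 25 left.
All 9 hours of Geo fit (value 51) ; 16 remain.
Only 16 hours remain; take 16/20 of Econ for value 48×16/20 = 38.4.
Total value = 149.4.

149.4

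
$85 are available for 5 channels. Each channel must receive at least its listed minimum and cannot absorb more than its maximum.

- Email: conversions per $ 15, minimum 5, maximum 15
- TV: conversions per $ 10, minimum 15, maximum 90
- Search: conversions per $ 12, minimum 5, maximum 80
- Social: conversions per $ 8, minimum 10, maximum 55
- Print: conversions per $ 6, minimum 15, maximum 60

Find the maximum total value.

Meeting every minimum uses 5+15+5+10+15 = 50 $, leaving 35.
Order the channels by conversions per $: Email 15 > Search 12 > TV 10 > Social 8 > Print 6.
Email: +10 to 15 (cap) → 25 left.
Search: +25 (room for 75) → 30. Pool exhausted.
Total = 15×15 + 10×15 + 12×30 + 8×10 + 6×15 = 905.

905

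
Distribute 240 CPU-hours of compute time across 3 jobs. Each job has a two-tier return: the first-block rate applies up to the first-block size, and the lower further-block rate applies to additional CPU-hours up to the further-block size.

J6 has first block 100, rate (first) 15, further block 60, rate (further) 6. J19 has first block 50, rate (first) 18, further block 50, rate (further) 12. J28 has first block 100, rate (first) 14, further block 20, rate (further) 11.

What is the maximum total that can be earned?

Rank every tier by rate: J19/T1 18 > J6/T1 15 > J28/T1 14 > J19/T2 12 > J28/T2 11 > J6/T2 6.
J19/T1 (18): +50 — 190 left.
J6 T1 at 15: fill all 100 — 90 left.
90 remain; put them into J28 T1 at 14.
Total = 18×50 + 15×100 + 14×90 = 3660.

3660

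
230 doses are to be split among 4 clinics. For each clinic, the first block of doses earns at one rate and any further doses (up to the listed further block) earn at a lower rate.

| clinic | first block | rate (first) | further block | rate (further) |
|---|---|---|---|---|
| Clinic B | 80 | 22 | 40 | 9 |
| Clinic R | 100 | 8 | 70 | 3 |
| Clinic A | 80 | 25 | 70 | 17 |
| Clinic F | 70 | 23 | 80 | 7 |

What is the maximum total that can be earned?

5370

Treat each block as its own option and order by rate: Clinic A/first 25 > Clinic F/first 23 > Clinic B/first 22 > Clinic A/second 17 > Clinic B/second 9 > Clinic R/first 8 > Clinic F/second 7 > Clinic R/second 3.
Clinic A/first (25): +80 → 150 left.
Fill Clinic F first block (70 at 23) → 80 left.
Clinic B first at 22: fill all 80 → 0 left.
Total = 25×80 + 23×70 + 22×80 = 5370.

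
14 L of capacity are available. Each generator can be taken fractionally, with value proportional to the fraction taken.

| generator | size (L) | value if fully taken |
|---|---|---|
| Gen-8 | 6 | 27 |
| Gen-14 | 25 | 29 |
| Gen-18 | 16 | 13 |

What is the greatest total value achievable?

Best value per unit of size first: Gen-8 27/6≈4.5, Gen-14 29/25≈1.16, Gen-18 13/16≈0.812.
Gen-8: take in full, 6 L for value 27 → 8 left.
Fill the last 8 L with part of Gen-14: 8/25 of it earns 9.28.
Total value = 36.28.

36.28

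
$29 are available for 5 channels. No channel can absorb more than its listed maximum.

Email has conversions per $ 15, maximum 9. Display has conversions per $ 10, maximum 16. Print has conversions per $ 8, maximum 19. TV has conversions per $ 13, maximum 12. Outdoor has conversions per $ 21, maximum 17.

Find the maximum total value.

Highest conversions per $ first: Outdoor 21 > Email 15 > TV 13 > Display 10 > Print 8.
Outdoor takes 17 to reach its cap of 17 → 12 left.
Email: +9 to 9 (cap) → 3 left.
Only 3 left; TV takes them to reach 3.
Total = 15×9 + 13×3 + 21×17 = 531.

531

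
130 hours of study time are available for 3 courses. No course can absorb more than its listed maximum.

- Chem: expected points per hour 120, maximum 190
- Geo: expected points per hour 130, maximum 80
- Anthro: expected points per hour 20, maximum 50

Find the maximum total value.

16400

Rank by expected points per hour: Geo 130 > Chem 120 > Anthro 20.
Give Geo 80 to hit its cap of 80 — 50 left.
Only 50 left; Chem takes them to reach 50.
Total = 120×50 + 130×80 = 16400.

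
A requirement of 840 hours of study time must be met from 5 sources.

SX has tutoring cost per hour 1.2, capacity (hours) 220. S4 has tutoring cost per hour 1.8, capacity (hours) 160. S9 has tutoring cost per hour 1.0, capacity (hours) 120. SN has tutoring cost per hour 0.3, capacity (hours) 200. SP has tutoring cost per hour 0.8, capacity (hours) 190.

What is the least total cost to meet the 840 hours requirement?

Fill from the cheapest source first.
Take 200 from SN at 0.3 ; need 640 more.
Take 190 from SP at 0.8 ; need 450 more.
S9 (1.0): use full 120 ; 330 hours to go.
SX (1.2): use full 220 ; 110 hours to go.
Take 110 from S4 at 1.8 to finish.
Cost = 200×0.3 + 190×0.8 + 120×1.0 + 220×1.2 + 110×1.8 = 794.

794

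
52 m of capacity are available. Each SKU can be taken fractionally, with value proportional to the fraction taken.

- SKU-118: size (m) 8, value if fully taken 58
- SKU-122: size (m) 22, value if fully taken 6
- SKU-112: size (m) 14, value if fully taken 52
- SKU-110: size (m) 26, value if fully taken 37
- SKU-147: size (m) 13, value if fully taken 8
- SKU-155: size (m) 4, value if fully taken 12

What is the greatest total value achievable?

159

Sort by value density: SKU-118 58/8≈7.25, SKU-112 52/14≈3.71, SKU-155 12/4≈3, SKU-110 37/26≈1.42, SKU-147 8/13≈0.615, SKU-122 6/22≈0.273.
All 8 m of SKU-118 fit (value 58) — 44 remain.
SKU-112: take in full, 14 m for value 52 — 30 left.
Take all of SKU-155 (4 m, value 12) — 26 m left.
Take all of SKU-110 (26 m, value 37) — 0 m left.
Total value = 159.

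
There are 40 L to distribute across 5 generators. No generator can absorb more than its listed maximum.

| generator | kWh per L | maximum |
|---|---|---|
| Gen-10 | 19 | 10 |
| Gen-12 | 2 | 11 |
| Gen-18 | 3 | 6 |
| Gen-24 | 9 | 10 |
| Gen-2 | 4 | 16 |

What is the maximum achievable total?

356

Highest kWh per L first: Gen-10 19 > Gen-24 9 > Gen-2 4 > Gen-18 3 > Gen-12 2.
Gen-10: +10 to 10 (cap) — 30 left.
Give Gen-24 10 to hit its cap of 10 — 20 left.
Gen-2: +16 to 16 (cap) — 4 left.
Only 4 left; Gen-18 takes them to reach 4.
Total = 19×10 + 3×4 + 9×10 + 4×16 = 356.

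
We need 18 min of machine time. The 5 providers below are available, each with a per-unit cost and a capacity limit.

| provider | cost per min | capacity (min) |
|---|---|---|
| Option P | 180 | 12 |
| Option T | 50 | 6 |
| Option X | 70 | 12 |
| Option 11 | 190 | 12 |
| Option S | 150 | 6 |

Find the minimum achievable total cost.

1140

Cheapest first:
Option T (50): use full 6 — 12 min to go.
Option X (70): use full 12 — 0 min to go.
Option S, Option P, Option 11: unused.
Cost = 6×50 + 12×70 = 1140.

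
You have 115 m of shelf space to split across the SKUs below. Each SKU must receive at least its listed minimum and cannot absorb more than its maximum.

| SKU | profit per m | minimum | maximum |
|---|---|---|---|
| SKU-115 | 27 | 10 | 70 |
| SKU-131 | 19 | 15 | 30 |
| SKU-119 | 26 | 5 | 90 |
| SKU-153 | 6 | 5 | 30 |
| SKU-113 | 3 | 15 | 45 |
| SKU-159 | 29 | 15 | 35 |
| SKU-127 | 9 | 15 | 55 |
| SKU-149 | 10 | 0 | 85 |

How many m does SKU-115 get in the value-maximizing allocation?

Meeting every minimum uses 10+15+5+5+15+15+15+0 = 80 m, leaving 35.
Rank by profit per m: SKU-159 29 > SKU-115 27 > SKU-119 26 > SKU-131 19 > SKU-149 10 > SKU-127 9 > SKU-153 6 > SKU-113 3.
SKU-159: +20 to 35 (cap) → 15 left.
SKU-115: +15 (room for 60) → 25. Pool exhausted.

25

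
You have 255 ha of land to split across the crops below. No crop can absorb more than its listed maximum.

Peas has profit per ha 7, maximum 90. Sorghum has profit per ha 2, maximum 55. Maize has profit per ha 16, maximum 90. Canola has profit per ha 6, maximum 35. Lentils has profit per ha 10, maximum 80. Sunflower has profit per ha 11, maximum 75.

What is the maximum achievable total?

Highest profit per ha first: Maize 16 > Sunflower 11 > Lentils 10 > Peas 7 > Canola 6 > Sorghum 2.
Maize takes 90 to reach its cap of 90 → 165 left.
Sunflower takes 75 to reach its cap of 75 → 90 left.
Lentils: +80 to 80 (cap) → 10 left.
Only 10 left; Peas takes them to reach 10.
Total = 7×10 + 16×90 + 10×80 + 11×75 = 3135.

3135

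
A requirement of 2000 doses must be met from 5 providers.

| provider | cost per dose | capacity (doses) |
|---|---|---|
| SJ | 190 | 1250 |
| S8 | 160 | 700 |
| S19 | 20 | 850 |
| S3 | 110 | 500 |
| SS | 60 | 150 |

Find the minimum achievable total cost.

Use providers in increasing cost order.
Take 850 from S19 at 20 ; need 1150 more.
SS at 60: take all 150 doses ; 1000 still needed.
S3 at 110: take all 500 doses ; 500 still needed.
S8 at 160: take 500 of its 700 ; requirement met.
SJ: unused.
Cost = 850×20 + 150×60 + 500×110 + 500×160 = 161000.

161000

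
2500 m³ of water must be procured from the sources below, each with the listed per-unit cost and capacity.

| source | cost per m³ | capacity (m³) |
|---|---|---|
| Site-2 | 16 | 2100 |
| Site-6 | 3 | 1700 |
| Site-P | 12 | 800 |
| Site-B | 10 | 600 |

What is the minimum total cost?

13500

Use sources in increasing cost order.
Take 1700 from Site-6 at 3 → need 800 more.
Site-B at 10: take all 600 m³ → 200 still needed.
Take 200 from Site-P at 12 to finish.
Site-2: unused.
Cost = 1700×3 + 600×10 + 200×12 = 13500.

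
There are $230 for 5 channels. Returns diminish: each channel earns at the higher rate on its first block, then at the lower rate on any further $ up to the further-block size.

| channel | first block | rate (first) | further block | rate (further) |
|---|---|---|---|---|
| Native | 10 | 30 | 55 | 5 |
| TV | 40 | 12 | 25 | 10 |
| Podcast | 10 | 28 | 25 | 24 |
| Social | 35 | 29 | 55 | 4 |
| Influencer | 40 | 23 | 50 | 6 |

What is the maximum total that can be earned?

Rank every tier by rate: Native/tier1 30 > Social/tier1 29 > Podcast/tier1 28 > Podcast/tier2 24 > Influencer/tier1 23 > TV/tier1 12 > TV/tier2 10 > Influencer/tier2 6 > Native/tier2 5 > Social/tier2 4.
Fill Native tier1 block (10 at 30) — 220 left.
Fill Social tier1 block (35 at 29) — 185 left.
Fill Podcast tier1 block (10 at 28) — 175 left.
Podcast tier2 at 24: fill all 25 — 150 left.
Influencer/tier1 (23): +40 — 110 left.
TV/tier1 (12): +40 — 70 left.
Fill TV tier2 block (25 at 10) — 45 left.
45 remain; put them into Influencer tier2 at 6.
Total = 30×10 + 29×35 + 28×10 + 24×25 + 23×40 + 12×40 + 10×25 + 6×45 = 4115.

4115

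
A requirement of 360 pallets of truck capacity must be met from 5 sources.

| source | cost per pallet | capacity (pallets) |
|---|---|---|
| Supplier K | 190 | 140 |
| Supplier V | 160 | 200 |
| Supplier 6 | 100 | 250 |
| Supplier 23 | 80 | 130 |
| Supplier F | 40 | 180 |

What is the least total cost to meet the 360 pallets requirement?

22600

Cheapest first:
Supplier F (40): use full 180 — 180 pallets to go.
Supplier 23 (80): use full 130 — 50 pallets to go.
Supplier 6 (100): take the remaining 50 — done.
Supplier V, Supplier K: unused.
Cost = 180×40 + 130×80 + 50×100 = 22600.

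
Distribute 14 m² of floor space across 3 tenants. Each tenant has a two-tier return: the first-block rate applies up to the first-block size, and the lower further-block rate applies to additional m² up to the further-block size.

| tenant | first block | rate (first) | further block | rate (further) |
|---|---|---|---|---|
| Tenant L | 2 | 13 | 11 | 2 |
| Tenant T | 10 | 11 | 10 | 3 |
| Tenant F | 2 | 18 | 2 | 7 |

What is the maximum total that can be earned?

Rank every tier by rate: Tenant F/T1 18 > Tenant L/T1 13 > Tenant T/T1 11 > Tenant F/T2 7 > Tenant T/T2 3 > Tenant L/T2 2.
Fill Tenant F T1 block (2 at 18) ; 12 left.
Tenant L/T1 (13): +2 ; 10 left.
Fill Tenant T T1 block (10 at 11) ; 0 left.
Total = 18×2 + 13×2 + 11×10 = 172.

172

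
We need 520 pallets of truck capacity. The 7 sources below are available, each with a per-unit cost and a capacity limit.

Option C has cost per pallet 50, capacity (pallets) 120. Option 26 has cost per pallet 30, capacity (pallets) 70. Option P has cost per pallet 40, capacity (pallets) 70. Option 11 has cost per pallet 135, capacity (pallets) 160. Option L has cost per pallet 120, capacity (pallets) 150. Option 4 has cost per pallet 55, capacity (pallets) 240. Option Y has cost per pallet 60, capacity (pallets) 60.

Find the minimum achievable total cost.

Cheapest first:
Take 70 from Option 26 at 30 ; need 450 more.
Take 70 from Option P at 40 ; need 380 more.
Option C (50): use full 120 ; 260 pallets to go.
Option 4 (55): use full 240 ; 20 pallets to go.
Take 20 from Option Y at 60 to finish.
Option L, Option 11: unused.
Cost = 70×30 + 70×40 + 120×50 + 240×55 + 20×60 = 25300.

25300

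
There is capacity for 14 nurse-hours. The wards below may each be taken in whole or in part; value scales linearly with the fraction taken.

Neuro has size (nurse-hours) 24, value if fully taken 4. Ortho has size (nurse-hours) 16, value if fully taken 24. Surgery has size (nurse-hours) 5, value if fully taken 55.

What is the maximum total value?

68.5

Rank by value-to-size ratio: Surgery 55/5≈11, Ortho 24/16≈1.5, Neuro 4/24≈0.167.
Take all of Surgery (5 nurse-hours, value 55) → 9 nurse-hours left.
Fill the last 9 nurse-hours with part of Ortho: 9/16 of it earns 13.5.
Total value = 68.5.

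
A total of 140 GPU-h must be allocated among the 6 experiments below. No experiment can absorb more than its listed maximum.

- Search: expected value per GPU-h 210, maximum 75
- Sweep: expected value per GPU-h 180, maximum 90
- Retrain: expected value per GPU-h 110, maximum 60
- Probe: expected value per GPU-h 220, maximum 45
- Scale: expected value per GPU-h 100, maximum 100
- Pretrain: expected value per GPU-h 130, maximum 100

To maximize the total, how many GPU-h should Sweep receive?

20

Order the experiments by expected value per GPU-h: Probe 220 > Search 210 > Sweep 180 > Pretrain 130 > Retrain 110 > Scale 100.
Give Probe 45 to hit its cap of 45 → 95 left.
Search: +75 to 75 (cap) → 20 left.
Only 20 left; Sweep takes them to reach 20.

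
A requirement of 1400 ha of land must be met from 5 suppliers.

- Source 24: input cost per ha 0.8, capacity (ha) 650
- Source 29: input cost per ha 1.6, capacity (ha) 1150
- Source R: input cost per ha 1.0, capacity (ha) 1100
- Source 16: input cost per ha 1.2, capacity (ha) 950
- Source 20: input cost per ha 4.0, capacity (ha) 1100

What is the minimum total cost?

1270

Cheapest first:
Source 24 (0.8): use full 650 — 750 ha to go.
Take 750 from Source R at 1.0 to finish.
Source 16, Source 29, Source 20: unused.
Cost = 650×0.8 + 750×1.0 = 1270.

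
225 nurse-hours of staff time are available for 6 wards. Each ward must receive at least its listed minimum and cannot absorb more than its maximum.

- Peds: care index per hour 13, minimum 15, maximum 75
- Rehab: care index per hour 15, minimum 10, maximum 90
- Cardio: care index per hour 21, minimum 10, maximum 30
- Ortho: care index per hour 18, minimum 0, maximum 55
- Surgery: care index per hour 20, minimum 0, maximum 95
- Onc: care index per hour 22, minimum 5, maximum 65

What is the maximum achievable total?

Meeting every minimum uses 15+10+10+0+0+5 = 40 nurse-hours, leaving 185.
Rank by care index per hour: Onc 22 > Cardio 21 > Surgery 20 > Ortho 18 > Rehab 15 > Peds 13.
Give Onc 60 more to hit its cap of 65 — 125 left.
Cardio takes 20 more to reach its cap of 30 — 105 left.
Give Surgery 95 more to hit its cap of 95 — 10 left.
Only 10 left; Ortho takes them to reach 10.
Total = 13×15 + 15×10 + 21×30 + 18×10 + 20×95 + 22×65 = 4485.

4485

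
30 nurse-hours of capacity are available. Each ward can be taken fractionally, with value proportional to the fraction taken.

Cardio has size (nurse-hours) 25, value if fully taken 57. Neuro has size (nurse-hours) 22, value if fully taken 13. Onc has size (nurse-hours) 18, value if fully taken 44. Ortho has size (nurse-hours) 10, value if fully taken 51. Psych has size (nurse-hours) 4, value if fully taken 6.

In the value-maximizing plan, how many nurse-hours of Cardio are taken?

2

Best value per unit of size first: Ortho 51/10≈5.1, Onc 44/18≈2.44, Cardio 57/25≈2.28, Psych 6/4≈1.5, Neuro 13/22≈0.591.
Ortho: take in full, 10 nurse-hours for value 51 ; 20 left.
All 18 nurse-hours of Onc fit (value 44) ; 2 remain.
Fill the last 2 nurse-hours with part of Cardio: 2/25 of it earns 4.56.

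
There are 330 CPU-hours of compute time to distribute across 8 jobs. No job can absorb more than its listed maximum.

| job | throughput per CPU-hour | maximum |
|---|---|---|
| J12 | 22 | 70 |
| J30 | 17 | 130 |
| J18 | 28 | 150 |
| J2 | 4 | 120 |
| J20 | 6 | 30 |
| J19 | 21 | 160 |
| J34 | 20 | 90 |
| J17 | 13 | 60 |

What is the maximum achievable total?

Rank by throughput per CPU-hour: J18 28 > J12 22 > J19 21 > J34 20 > J30 17 > J17 13 > J20 6 > J2 4.
Give J18 150 to hit its cap of 150 — 180 left.
J12 takes 70 to reach its cap of 70 — 110 left.
J19 has room for 160 but only 110 remain, so it gets 110.
Total = 22×70 + 28×150 + 21×110 = 8050.

8050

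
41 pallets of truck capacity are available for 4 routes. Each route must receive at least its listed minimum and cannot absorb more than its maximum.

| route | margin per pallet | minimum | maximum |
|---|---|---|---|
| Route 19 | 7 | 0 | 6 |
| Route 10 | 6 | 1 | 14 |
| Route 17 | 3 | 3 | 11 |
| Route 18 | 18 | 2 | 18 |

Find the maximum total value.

Meeting every minimum uses 0+1+3+2 = 6 pallets, leaving 35.
Highest margin per pallet first: Route 18 18 > Route 19 7 > Route 10 6 > Route 17 3.
Give Route 18 16 more to hit its cap of 18 → 19 left.
Give Route 19 6 more to hit its cap of 6 → 13 left.
Give Route 10 13 more to hit its cap of 14 → 0 left.
Total = 7×6 + 6×14 + 3×3 + 18×18 = 459.

459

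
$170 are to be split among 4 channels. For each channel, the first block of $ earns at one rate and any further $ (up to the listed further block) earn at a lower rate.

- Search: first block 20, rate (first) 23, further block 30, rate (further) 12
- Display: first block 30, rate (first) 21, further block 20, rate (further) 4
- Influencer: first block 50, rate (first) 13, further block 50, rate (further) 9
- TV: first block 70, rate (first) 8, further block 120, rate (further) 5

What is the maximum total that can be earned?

2460

Order all 8 blocks by rate: Search/T1 23 > Display/T1 21 > Influencer/T1 13 > Search/T2 12 > Influencer/T2 9 > TV/T1 8 > TV/T2 5 > Display/T2 4.
Search/T1 (23): +20 → 150 left.
Fill Display T1 block (30 at 21) → 120 left.
Influencer/T1 (13): +50 → 70 left.
Fill Search T2 block (30 at 12) → 40 left.
40 remain; put them into Influencer T2 at 9.
Total = 23×20 + 21×30 + 13×50 + 12×30 + 9×40 = 2460.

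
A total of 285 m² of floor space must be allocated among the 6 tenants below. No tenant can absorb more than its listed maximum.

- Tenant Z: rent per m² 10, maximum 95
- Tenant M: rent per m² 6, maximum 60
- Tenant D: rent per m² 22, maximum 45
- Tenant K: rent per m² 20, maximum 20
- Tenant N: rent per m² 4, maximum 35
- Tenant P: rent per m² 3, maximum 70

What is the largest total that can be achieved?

2930

Highest rent per m² first: Tenant D 22 > Tenant K 20 > Tenant Z 10 > Tenant M 6 > Tenant N 4 > Tenant P 3.
Tenant D: +45 to 45 (cap) ; 240 left.
Tenant K takes 20 to reach its cap of 20 ; 220 left.
Tenant Z takes 95 to reach its cap of 95 ; 125 left.
Give Tenant M 60 to hit its cap of 60 ; 65 left.
Tenant N takes 35 to reach its cap of 35 ; 30 left.
Only 30 left; Tenant P takes them to reach 30.
Total = 10×95 + 6×60 + 22×45 + 20×20 + 4×35 + 3×30 = 2930.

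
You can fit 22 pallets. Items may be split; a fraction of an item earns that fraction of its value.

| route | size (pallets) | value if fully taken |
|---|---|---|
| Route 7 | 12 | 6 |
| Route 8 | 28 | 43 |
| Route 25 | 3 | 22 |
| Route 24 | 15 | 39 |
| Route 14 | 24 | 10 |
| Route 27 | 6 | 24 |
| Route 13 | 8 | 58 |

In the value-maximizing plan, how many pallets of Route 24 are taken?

Sort by value density: Route 25 22/3≈7.33, Route 13 58/8≈7.25, Route 27 24/6≈4, Route 24 39/15≈2.6, Route 8 43/28≈1.54, Route 7 6/12≈0.5, Route 14 10/24≈0.417.
Take all of Route 25 (3 pallets, value 22) — 19 pallets left.
All 8 pallets of Route 13 fit (value 58) — 11 remain.
Route 27: take in full, 6 pallets for value 24 — 5 left.
5 pallets left: a 5/15 share of Route 24 gives 39×5/15 = 13.

5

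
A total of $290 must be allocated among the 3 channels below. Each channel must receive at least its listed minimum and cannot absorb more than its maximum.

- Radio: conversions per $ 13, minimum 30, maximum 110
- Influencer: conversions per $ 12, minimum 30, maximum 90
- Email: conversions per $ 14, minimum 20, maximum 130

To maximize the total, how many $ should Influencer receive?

Meeting every minimum uses 30+30+20 = 80 $, leaving 210.
Order the channels by conversions per $: Email 14 > Radio 13 > Influencer 12.
Give Email 110 more to hit its cap of 130 ; 100 left.
Give Radio 80 more to hit its cap of 110 ; 20 left.
Influencer has room for 60 more but only 20 remain, so it gets 50.

50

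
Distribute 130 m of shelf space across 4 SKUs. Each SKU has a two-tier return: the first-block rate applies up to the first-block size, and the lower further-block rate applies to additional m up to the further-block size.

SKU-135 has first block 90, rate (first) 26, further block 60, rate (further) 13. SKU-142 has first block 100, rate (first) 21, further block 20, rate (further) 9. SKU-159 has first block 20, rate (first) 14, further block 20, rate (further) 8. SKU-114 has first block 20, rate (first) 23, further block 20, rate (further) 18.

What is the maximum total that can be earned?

3220

Order all 8 blocks by rate: SKU-135/T1 26 > SKU-114/T1 23 > SKU-142/T1 21 > SKU-114/T2 18 > SKU-159/T1 14 > SKU-135/T2 13 > SKU-142/T2 9 > SKU-159/T2 8.
SKU-135 T1 at 26: fill all 90 ; 40 left.
SKU-114 T1 at 23: fill all 20 ; 20 left.
SKU-142 T1 at 21: only 20 left, fill 20.
Total = 26×90 + 23×20 + 21×20 = 3220.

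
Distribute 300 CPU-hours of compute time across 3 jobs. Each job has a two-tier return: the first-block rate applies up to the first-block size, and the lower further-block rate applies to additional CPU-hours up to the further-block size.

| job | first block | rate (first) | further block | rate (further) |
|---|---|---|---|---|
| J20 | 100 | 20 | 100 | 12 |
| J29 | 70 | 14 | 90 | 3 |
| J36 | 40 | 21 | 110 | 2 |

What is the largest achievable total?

4900

Rank every tier by rate: J36/first 21 > J20/first 20 > J29/first 14 > J20/second 12 > J29/second 3 > J36/second 2.
Fill J36 first block (40 at 21) — 260 left.
Fill J20 first block (100 at 20) — 160 left.
J29 first at 14: fill all 70 — 90 left.
J20/second: +90 of 100 at 12; pool empty.
Total = 21×40 + 20×100 + 14×70 + 12×90 = 4900.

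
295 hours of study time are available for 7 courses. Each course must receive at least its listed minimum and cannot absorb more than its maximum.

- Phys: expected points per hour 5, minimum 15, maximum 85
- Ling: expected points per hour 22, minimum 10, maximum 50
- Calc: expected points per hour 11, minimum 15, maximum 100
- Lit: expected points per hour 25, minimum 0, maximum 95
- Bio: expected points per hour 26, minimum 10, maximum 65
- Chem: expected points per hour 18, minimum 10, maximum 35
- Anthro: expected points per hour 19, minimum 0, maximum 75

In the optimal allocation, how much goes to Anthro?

Meeting every minimum uses 15+10+15+0+10+10+0 = 60 hours, leaving 235.
Rank by expected points per hour: Bio 26 > Lit 25 > Ling 22 > Anthro 19 > Chem 18 > Calc 11 > Phys 5.
Give Bio 55 more to hit its cap of 65 — 180 left.
Give Lit 95 more to hit its cap of 95 — 85 left.
Give Ling 40 more to hit its cap of 50 — 45 left.
Only 45 left; Anthro takes them to reach 45.

45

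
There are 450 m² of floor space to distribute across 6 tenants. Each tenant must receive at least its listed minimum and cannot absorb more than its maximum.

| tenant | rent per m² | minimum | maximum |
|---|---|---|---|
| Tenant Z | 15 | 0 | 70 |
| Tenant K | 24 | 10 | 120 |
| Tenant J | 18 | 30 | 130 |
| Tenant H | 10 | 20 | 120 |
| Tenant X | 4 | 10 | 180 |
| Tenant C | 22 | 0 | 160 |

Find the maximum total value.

Meeting every minimum uses 0+10+30+20+10+0 = 70 m², leaving 380.
Order the tenants by rent per m²: Tenant K 24 > Tenant C 22 > Tenant J 18 > Tenant Z 15 > Tenant H 10 > Tenant X 4.
Tenant K: +110 to 120 (cap) — 270 left.
Tenant C takes 160 more to reach its cap of 160 — 110 left.
Give Tenant J 100 more to hit its cap of 130 — 10 left.
Only 10 left; Tenant Z takes them to reach 10.
Total = 15×10 + 24×120 + 18×130 + 10×20 + 4×10 + 22×160 = 9130.

9130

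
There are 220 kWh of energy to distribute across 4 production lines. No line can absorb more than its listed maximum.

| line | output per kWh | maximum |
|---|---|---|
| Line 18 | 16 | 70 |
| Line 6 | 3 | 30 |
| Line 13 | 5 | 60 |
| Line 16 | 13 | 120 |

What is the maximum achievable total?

Rank by output per kWh: Line 18 16 > Line 16 13 > Line 13 5 > Line 6 3.
Line 18: +70 to 70 (cap) — 150 left.
Line 16 takes 120 to reach its cap of 120 — 30 left.
Line 13 has room for 60 but only 30 remain, so it gets 30.
Total = 16×70 + 5×30 + 13×120 = 2830.

2830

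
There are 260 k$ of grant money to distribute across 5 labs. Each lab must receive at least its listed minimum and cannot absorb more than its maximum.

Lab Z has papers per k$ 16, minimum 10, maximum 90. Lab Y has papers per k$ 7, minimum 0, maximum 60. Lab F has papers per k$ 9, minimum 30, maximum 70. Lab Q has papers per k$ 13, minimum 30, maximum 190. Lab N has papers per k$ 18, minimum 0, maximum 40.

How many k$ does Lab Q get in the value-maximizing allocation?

100

Meeting every minimum uses 10+0+30+30+0 = 70 k$, leaving 190.
Order the labs by papers per k$: Lab N 18 > Lab Z 16 > Lab Q 13 > Lab F 9 > Lab Y 7.
Give Lab N 40 more to hit its cap of 40 → 150 left.
Lab Z: +80 to 90 (cap) → 70 left.
Only 70 left; Lab Q takes them to reach 100.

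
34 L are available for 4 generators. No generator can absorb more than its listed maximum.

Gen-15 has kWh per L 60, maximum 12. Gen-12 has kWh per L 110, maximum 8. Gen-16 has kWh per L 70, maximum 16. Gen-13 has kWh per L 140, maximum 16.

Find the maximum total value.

3820

Rank by kWh per L: Gen-13 140 > Gen-12 110 > Gen-16 70 > Gen-15 60.
Gen-13: +16 to 16 (cap) → 18 left.
Gen-12: +8 to 8 (cap) → 10 left.
Gen-16: +10 (room for 16) → 10. Pool exhausted.
Total = 110×8 + 70×10 + 140×16 = 3820.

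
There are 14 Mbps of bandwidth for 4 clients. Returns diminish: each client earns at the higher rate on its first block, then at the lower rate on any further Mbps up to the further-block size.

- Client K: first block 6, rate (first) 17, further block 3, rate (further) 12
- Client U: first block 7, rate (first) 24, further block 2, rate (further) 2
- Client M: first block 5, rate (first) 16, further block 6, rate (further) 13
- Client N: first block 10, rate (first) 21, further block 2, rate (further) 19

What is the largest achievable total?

315

Rank every tier by rate: Client U/first 24 > Client N/first 21 > Client N/second 19 > Client K/first 17 > Client M/first 16 > Client M/second 13 > Client K/second 12 > Client U/second 2.
Client U first at 24: fill all 7 — 7 left.
Client N/first: +7 of 10 at 21; pool empty.
Total = 24×7 + 21×7 = 315.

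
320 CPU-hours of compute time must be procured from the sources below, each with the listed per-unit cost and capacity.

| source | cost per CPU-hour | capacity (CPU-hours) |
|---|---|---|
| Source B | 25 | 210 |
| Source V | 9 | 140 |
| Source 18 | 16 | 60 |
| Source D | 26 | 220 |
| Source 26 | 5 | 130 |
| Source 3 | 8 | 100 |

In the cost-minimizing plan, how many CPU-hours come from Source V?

Cheapest first:
Take 130 from Source 26 at 5 → need 190 more.
Take 100 from Source 3 at 8 → need 90 more.
Source V (9): take the remaining 90 → done.
Source 18, Source B, Source D: unused.

90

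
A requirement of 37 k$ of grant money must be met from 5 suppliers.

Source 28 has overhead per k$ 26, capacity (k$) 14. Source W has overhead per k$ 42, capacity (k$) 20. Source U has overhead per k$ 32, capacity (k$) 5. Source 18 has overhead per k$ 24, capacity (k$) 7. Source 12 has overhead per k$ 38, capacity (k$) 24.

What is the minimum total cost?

Cheapest first:
Source 18 (24): use full 7 → 30 k$ to go.
Take 14 from Source 28 at 26 → need 16 more.
Take 5 from Source U at 32 → need 11 more.
Take 11 from Source 12 at 38 to finish.
Source W: unused.
Cost = 7×24 + 14×26 + 5×32 + 11×38 = 1110.

1110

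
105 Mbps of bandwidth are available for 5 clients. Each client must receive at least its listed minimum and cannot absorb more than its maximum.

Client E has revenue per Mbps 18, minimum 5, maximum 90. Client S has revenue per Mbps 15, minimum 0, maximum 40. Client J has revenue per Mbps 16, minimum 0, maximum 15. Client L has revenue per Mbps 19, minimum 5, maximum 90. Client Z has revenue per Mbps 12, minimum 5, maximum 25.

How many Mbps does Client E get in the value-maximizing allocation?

10

Meeting every minimum uses 5+0+0+5+5 = 15 Mbps, leaving 90.
Rank by revenue per Mbps: Client L 19 > Client E 18 > Client J 16 > Client S 15 > Client Z 12.
Client L: +85 to 90 (cap) → 5 left.
Client E: +5 (room for 85) → 10. Pool exhausted.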